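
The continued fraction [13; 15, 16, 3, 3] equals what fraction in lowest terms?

32078/2455

Using pₖ = aₖpₖ₋₁ + pₖ₋₂ and qₖ = aₖqₖ₋₁ + qₖ₋₂:
  k=0: a=13, p=13, q=1
  k=1: a=15, p=196, q=15
  k=2: a=16, p=3149, q=241
  k=3: a=3, p=9643, q=738
  k=4: a=3, p=32078, q=2455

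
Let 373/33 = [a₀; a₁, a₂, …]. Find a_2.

373 = 11·33 + 10   →  a_0 = 11
33 = 3·10 + 3   →  a_1 = 3
10 = 3·3 + 1   →  a_2 = 3

3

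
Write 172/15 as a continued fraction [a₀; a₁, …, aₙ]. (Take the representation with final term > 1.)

[11; 2, 7]

172 = 11*15 + 7
15 = 2*7 + 1
7 = 7*1 + 0  (stop)
So 172/15 = [11; 2, 7].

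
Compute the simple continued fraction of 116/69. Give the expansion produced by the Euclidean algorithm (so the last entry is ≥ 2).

116 = 1*69 + 47
69 = 1*47 + 22
47 = 2*22 + 3
22 = 7*3 + 1
3 = 3*1 + 0  (stop)
So 116/69 = [1; 1, 2, 7, 3].

[1; 1, 2, 7, 3]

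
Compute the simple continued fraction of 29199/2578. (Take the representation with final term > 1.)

[11; 3, 15, 3, 2, 3, 2]

29199 = 11×2578 + 841
2578 = 3×841 + 55
841 = 15×55 + 16
55 = 3×16 + 7
16 = 2×7 + 2
7 = 3×2 + 1
2 = 2×1 + 0  (stop)
So 29199/2578 = [11; 3, 15, 3, 2, 3, 2].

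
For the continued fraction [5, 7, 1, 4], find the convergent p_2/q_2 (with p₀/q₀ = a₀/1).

41/8

Using pₖ = aₖpₖ₋₁ + pₖ₋₂, qₖ = aₖqₖ₋₁ + qₖ₋₂ (with p₋₁=1, p₋₂=0, q₋₁=0, q₋₂=1):
  k=0: a=5, p=5, q=1
  k=1: a=7, p=36, q=7
  k=2: a=1, p=41, q=8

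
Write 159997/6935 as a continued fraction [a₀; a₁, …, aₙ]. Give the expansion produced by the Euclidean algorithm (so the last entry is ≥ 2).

159997 = 23*6935 + 492
6935 = 14*492 + 47
492 = 10*47 + 22
47 = 2*22 + 3
22 = 7*3 + 1
3 = 3*1 + 0  (stop)
So 159997/6935 = [23; 14, 10, 2, 7, 3].

[23; 14, 10, 2, 7, 3]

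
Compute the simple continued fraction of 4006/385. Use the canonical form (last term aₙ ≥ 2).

4006 = 10*385 + 156
385 = 2*156 + 73
156 = 2*73 + 10
73 = 7*10 + 3
10 = 3*3 + 1
3 = 3*1 + 0  (stop)
So 4006/385 = [10; 2, 2, 7, 3, 3].

[10; 2, 2, 7, 3, 3]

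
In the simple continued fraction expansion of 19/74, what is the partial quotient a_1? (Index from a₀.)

3

19 = 0·74 + 19   →  a_0 = 0
74 = 3·19 + 17   →  a_1 = 3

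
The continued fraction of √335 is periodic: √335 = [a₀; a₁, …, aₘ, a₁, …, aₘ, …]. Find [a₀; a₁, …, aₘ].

a₀ = ⌊√335⌋ = 18.
With m₀=0, d₀=1 and mₖ₊₁ = dₖaₖ − mₖ, dₖ₊₁ = (n − mₖ₊₁²)/dₖ, aₖ₊₁ = ⌊(a₀+mₖ₊₁)/dₖ₊₁⌋:
  k=1: m=18, d=11, a=3
  k=2: m=15, d=10, a=3
  k=3: m=15, d=11, a=3
  k=4: m=18, d=1, a=36
d=1 and a=2a₀=36 at k=4, so the next step gives (m, d) = (18, 11) again — its k=1 value — and the period has length 4.

[18; 3, 3, 3, 36]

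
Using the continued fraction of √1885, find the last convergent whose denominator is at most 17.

521/12

√1885 = [43; 2, 2, 2, 86, …] (period length 4).
Convergents:
  p_0/q_0 = 43/1
  p_1/q_1 = 87/2
  p_2/q_2 = 217/5
  p_3/q_3 = 521/12
  p_4/q_4 = 45023/1037
q_3 = 12 ≤ 17 < 1037 = q_4, so the answer is 521/12.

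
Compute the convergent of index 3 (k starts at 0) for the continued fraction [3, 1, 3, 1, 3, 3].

Using pₖ = aₖpₖ₋₁ + pₖ₋₂, qₖ = aₖqₖ₋₁ + qₖ₋₂ (with p₋₁=1, p₋₂=0, q₋₁=0, q₋₂=1):
  k=0: a=3, p=3, q=1
  k=1: a=1, p=4, q=1
  k=2: a=3, p=15, q=4
  k=3: a=1, p=19, q=5

19/5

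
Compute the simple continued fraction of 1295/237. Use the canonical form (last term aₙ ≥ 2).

1295 = 5·237 + 110
237 = 2·110 + 17
110 = 6·17 + 8
17 = 2·8 + 1
8 = 8·1 + 0  (stop)
So 1295/237 = [5; 2, 6, 2, 8].

[5; 2, 6, 2, 8]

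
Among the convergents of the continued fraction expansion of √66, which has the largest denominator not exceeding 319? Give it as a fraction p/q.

√66 = [8; 8, 16, …] (period length 2).
Convergents:
  p_0/q_0 = 8/1
  p_1/q_1 = 65/8
  p_2/q_2 = 1048/129
  p_3/q_3 = 8449/1040
q_2 = 129 ≤ 319 < 1040 = q_3, so the answer is 1048/129.

1048/129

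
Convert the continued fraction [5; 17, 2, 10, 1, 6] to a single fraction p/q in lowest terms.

Using pₖ = aₖpₖ₋₁ + pₖ₋₂ and qₖ = aₖqₖ₋₁ + qₖ₋₂:
  k=0: a=5, p=5, q=1
  k=1: a=17, p=86, q=17
  k=2: a=2, p=177, q=35
  k=3: a=10, p=1856, q=367
  k=4: a=1, p=2033, q=402
  k=5: a=6, p=14054, q=2779

14054/2779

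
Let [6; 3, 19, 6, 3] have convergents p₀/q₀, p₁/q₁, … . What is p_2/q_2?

367/58

Using pₖ = aₖpₖ₋₁ + pₖ₋₂, qₖ = aₖqₖ₋₁ + qₖ₋₂ (with p₋₁=1, p₋₂=0, q₋₁=0, q₋₂=1):
  k=0: a=6, p=6, q=1
  k=1: a=3, p=19, q=3
  k=2: a=19, p=367, q=58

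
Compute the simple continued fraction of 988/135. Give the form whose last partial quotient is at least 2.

988 = 7·135 + 43
135 = 3·43 + 6
43 = 7·6 + 1
6 = 6·1 + 0  (stop)
So 988/135 = [7; 3, 7, 6].

[7; 3, 7, 6]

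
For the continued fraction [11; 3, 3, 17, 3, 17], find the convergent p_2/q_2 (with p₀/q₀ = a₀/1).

Using pₖ = aₖpₖ₋₁ + pₖ₋₂, qₖ = aₖqₖ₋₁ + qₖ₋₂ (with p₋₁=1, p₋₂=0, q₋₁=0, q₋₂=1):
  k=0: a=11, p=11, q=1
  k=1: a=3, p=34, q=3
  k=2: a=3, p=113, q=10

113/10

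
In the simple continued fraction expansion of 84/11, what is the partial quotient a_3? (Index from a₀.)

1

84 = 7·11 + 7   →  a_0 = 7
11 = 1·7 + 4   →  a_1 = 1
7 = 1·4 + 3   →  a_2 = 1
4 = 1·3 + 1   →  a_3 = 1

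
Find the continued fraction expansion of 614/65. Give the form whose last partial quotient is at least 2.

614 = 9·65 + 29
65 = 2·29 + 7
29 = 4·7 + 1
7 = 7·1 + 0  (stop)
So 614/65 = [9; 2, 4, 7].

[9; 2, 4, 7]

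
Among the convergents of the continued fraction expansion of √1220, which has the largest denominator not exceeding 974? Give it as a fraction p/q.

33706/965

√1220 = [34; 1, 12, 1, 68, …] (period length 4).
Convergents:
  p_0/q_0 = 34/1
  p_1/q_1 = 35/1
  p_2/q_2 = 454/13
  p_3/q_3 = 489/14
  p_4/q_4 = 33706/965
  p_5/q_5 = 34195/979
q_4 = 965 ≤ 974 < 979 = q_5, so the answer is 33706/965.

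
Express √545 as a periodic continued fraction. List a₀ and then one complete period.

a₀ = ⌊√545⌋ = 23.
With m₀=0, d₀=1 and mₖ₊₁ = dₖaₖ − mₖ, dₖ₊₁ = (n − mₖ₊₁²)/dₖ, aₖ₊₁ = ⌊(a₀+mₖ₊₁)/dₖ₊₁⌋:
  k=1: m=23, d=16, a=2
  k=2: m=9, d=29, a=1
  k=3: m=20, d=5, a=8
  k=4: m=20, d=29, a=1
  k=5: m=9, d=16, a=2
  k=6: m=23, d=1, a=46
d=1 and a=2a₀=46 at k=6, so the next step gives (m, d) = (23, 16) again — its k=1 value — and the period has length 6.

[23; 2, 1, 8, 1, 2, 46]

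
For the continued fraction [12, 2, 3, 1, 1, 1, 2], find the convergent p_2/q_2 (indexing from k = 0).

Using pₖ = aₖpₖ₋₁ + pₖ₋₂, qₖ = aₖqₖ₋₁ + qₖ₋₂ (with p₋₁=1, p₋₂=0, q₋₁=0, q₋₂=1):
  k=0: a=12, p=12, q=1
  k=1: a=2, p=25, q=2
  k=2: a=3, p=87, q=7

87/7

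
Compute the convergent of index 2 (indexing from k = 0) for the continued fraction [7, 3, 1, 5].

Using pₖ = aₖpₖ₋₁ + pₖ₋₂, qₖ = aₖqₖ₋₁ + qₖ₋₂ (with p₋₁=1, p₋₂=0, q₋₁=0, q₋₂=1):
  k=0: a=7, p=7, q=1
  k=1: a=3, p=22, q=3
  k=2: a=1, p=29, q=4

29/4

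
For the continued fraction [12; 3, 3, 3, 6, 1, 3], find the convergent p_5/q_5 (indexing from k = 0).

2965/241

Using pₖ = aₖpₖ₋₁ + pₖ₋₂, qₖ = aₖqₖ₋₁ + qₖ₋₂ (with p₋₁=1, p₋₂=0, q₋₁=0, q₋₂=1):
  k=0: a=12, p=12, q=1
  k=1: a=3, p=37, q=3
  k=2: a=3, p=123, q=10
  k=3: a=3, p=406, q=33
  k=4: a=6, p=2559, q=208
  k=5: a=1, p=2965, q=241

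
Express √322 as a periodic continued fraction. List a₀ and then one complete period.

a₀ = ⌊√322⌋ = 17.
With m₀=0, d₀=1 and mₖ₊₁ = dₖaₖ − mₖ, dₖ₊₁ = (n − mₖ₊₁²)/dₖ, aₖ₊₁ = ⌊(a₀+mₖ₊₁)/dₖ₊₁⌋:
  k=1: m=17, d=33, a=1
  k=2: m=16, d=2, a=16
  k=3: m=16, d=33, a=1
  k=4: m=17, d=1, a=34
d=1 and a=2a₀=34 at k=4, so the next step gives (m, d) = (17, 33) again — its k=1 value — and the period has length 4.

[17; 1, 16, 1, 34]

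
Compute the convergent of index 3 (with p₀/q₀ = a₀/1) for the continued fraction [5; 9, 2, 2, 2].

240/47

Using pₖ = aₖpₖ₋₁ + pₖ₋₂, qₖ = aₖqₖ₋₁ + qₖ₋₂ (with p₋₁=1, p₋₂=0, q₋₁=0, q₋₂=1):
  k=0: a=5, p=5, q=1
  k=1: a=9, p=46, q=9
  k=2: a=2, p=97, q=19
  k=3: a=2, p=240, q=47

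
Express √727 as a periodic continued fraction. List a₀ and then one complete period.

[26; 1, 25, 1, 52]

a₀ = ⌊√727⌋ = 26.
With m₀=0, d₀=1 and mₖ₊₁ = dₖaₖ − mₖ, dₖ₊₁ = (n − mₖ₊₁²)/dₖ, aₖ₊₁ = ⌊(a₀+mₖ₊₁)/dₖ₊₁⌋:
  k=1: m=26, d=51, a=1
  k=2: m=25, d=2, a=25
  k=3: m=25, d=51, a=1
  k=4: m=26, d=1, a=52
d=1 and a=2a₀=52 at k=4, so the next step gives (m, d) = (26, 51) again — its k=1 value — and the period has length 4.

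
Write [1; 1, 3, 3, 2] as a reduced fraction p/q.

53/30

Using pₖ = aₖpₖ₋₁ + pₖ₋₂ and qₖ = aₖqₖ₋₁ + qₖ₋₂:
  k=0: a=1, p=1, q=1
  k=1: a=1, p=2, q=1
  k=2: a=3, p=7, q=4
  k=3: a=3, p=23, q=13
  k=4: a=2, p=53, q=30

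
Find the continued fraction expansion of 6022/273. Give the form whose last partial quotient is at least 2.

6022 = 22×273 + 16
273 = 17×16 + 1
16 = 16×1 + 0  (stop)
So 6022/273 = [22; 17, 16].

[22; 17, 16]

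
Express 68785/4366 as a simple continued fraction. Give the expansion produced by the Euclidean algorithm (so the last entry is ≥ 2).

68785 = 15×4366 + 3295
4366 = 1×3295 + 1071
3295 = 3×1071 + 82
1071 = 13×82 + 5
82 = 16×5 + 2
5 = 2×2 + 1
2 = 2×1 + 0  (stop)
So 68785/4366 = [15; 1, 3, 13, 16, 2, 2].

[15; 1, 3, 13, 16, 2, 2]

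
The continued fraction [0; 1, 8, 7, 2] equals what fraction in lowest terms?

122/137

Using pₖ = aₖpₖ₋₁ + pₖ₋₂ and qₖ = aₖqₖ₋₁ + qₖ₋₂:
  k=0: a=0, p=0, q=1
  k=1: a=1, p=1, q=1
  k=2: a=8, p=8, q=9
  k=3: a=7, p=57, q=64
  k=4: a=2, p=122, q=137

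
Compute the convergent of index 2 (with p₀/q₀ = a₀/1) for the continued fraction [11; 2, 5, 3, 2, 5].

Using pₖ = aₖpₖ₋₁ + pₖ₋₂, qₖ = aₖqₖ₋₁ + qₖ₋₂ (with p₋₁=1, p₋₂=0, q₋₁=0, q₋₂=1):
  k=0: a=11, p=11, q=1
  k=1: a=2, p=23, q=2
  k=2: a=5, p=126, q=11

126/11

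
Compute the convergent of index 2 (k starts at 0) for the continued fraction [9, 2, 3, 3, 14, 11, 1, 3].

66/7

Using pₖ = aₖpₖ₋₁ + pₖ₋₂, qₖ = aₖqₖ₋₁ + qₖ₋₂ (with p₋₁=1, p₋₂=0, q₋₁=0, q₋₂=1):
  k=0: a=9, p=9, q=1
  k=1: a=2, p=19, q=2
  k=2: a=3, p=66, q=7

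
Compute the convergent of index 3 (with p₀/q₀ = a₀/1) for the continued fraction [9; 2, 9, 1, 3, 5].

199/21

Using pₖ = aₖpₖ₋₁ + pₖ₋₂, qₖ = aₖqₖ₋₁ + qₖ₋₂ (with p₋₁=1, p₋₂=0, q₋₁=0, q₋₂=1):
  k=0: a=9, p=9, q=1
  k=1: a=2, p=19, q=2
  k=2: a=9, p=180, q=19
  k=3: a=1, p=199, q=21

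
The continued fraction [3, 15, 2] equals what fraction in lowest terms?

Fold from the inside: start with 2/1.
  15 + 1/2 = 31/2
  3 + 2/31 = 95/31

95/31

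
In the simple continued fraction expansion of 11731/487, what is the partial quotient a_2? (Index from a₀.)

3

11731 = 24·487 + 43   →  a_0 = 24
487 = 11·43 + 14   →  a_1 = 11
43 = 3·14 + 1   →  a_2 = 3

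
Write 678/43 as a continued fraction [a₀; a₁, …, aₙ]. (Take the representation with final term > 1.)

[15; 1, 3, 3, 3]

678 = 15·43 + 33
43 = 1·33 + 10
33 = 3·10 + 3
10 = 3·3 + 1
3 = 3·1 + 0  (stop)
So 678/43 = [15; 1, 3, 3, 3].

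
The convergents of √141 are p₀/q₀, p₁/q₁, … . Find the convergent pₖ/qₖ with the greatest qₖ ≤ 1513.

15781/1329

√141 = [11; 1, 6, 1, 22, …] (period length 4).
Convergents:
  p_0/q_0 = 11/1
  p_1/q_1 = 12/1
  p_2/q_2 = 83/7
  p_3/q_3 = 95/8
  p_4/q_4 = 2173/183
  p_5/q_5 = 2268/191
  p_6/q_6 = 15781/1329
  p_7/q_7 = 18049/1520
q_6 = 1329 ≤ 1513 < 1520 = q_7, so the answer is 15781/1329.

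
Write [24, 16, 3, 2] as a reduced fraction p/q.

2743/114

Fold from the inside: start with 2/1.
  3 + 1/2 = 7/2
  16 + 2/7 = 114/7
  24 + 7/114 = 2743/114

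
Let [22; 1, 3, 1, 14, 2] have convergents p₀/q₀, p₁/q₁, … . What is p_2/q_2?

Using pₖ = aₖpₖ₋₁ + pₖ₋₂, qₖ = aₖqₖ₋₁ + qₖ₋₂ (with p₋₁=1, p₋₂=0, q₋₁=0, q₋₂=1):
  k=0: a=22, p=22, q=1
  k=1: a=1, p=23, q=1
  k=2: a=3, p=91, q=4

91/4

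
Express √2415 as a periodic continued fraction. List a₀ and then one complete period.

a₀ = ⌊√2415⌋ = 49.
With m₀=0, d₀=1 and mₖ₊₁ = dₖaₖ − mₖ, dₖ₊₁ = (n − mₖ₊₁²)/dₖ, aₖ₊₁ = ⌊(a₀+mₖ₊₁)/dₖ₊₁⌋:
  k=1: m=49, d=14, a=7
  k=2: m=49, d=1, a=98
d=1 and a=2a₀=98 at k=2, so the next step gives (m, d) = (49, 14) again — its k=1 value — and the period has length 2.

[49; 7, 98]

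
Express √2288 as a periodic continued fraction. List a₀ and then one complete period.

[47; 1, 4, 1, 94]

a₀ = ⌊√2288⌋ = 47.
With m₀=0, d₀=1 and mₖ₊₁ = dₖaₖ − mₖ, dₖ₊₁ = (n − mₖ₊₁²)/dₖ, aₖ₊₁ = ⌊(a₀+mₖ₊₁)/dₖ₊₁⌋:
  k=1: m=47, d=79, a=1
  k=2: m=32, d=16, a=4
  k=3: m=32, d=79, a=1
  k=4: m=47, d=1, a=94
d=1 and a=2a₀=94 at k=4, so the next step gives (m, d) = (47, 79) again — its k=1 value — and the period has length 4.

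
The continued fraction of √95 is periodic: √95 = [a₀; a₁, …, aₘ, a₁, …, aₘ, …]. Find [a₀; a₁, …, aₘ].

[9; 1, 2, 1, 18]

a₀ = ⌊√95⌋ = 9.
With m₀=0, d₀=1 and mₖ₊₁ = dₖaₖ − mₖ, dₖ₊₁ = (n − mₖ₊₁²)/dₖ, aₖ₊₁ = ⌊(a₀+mₖ₊₁)/dₖ₊₁⌋:
  k=1: m=9, d=14, a=1
  k=2: m=5, d=5, a=2
  k=3: m=5, d=14, a=1
  k=4: m=9, d=1, a=18
d=1 and a=2a₀=18 at k=4, so the next step gives (m, d) = (9, 14) again — its k=1 value — and the period has length 4.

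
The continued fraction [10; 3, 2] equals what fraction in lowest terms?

Fold from the inside: start with 2/1.
  3 + 1/2 = 7/2
  10 + 2/7 = 72/7

72/7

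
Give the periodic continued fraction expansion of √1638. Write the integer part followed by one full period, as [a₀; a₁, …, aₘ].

a₀ = ⌊√1638⌋ = 40.
With m₀=0, d₀=1 and mₖ₊₁ = dₖaₖ − mₖ, dₖ₊₁ = (n − mₖ₊₁²)/dₖ, aₖ₊₁ = ⌊(a₀+mₖ₊₁)/dₖ₊₁⌋:
  k=1: m=40, d=38, a=2
  k=2: m=36, d=9, a=8
  k=3: m=36, d=38, a=2
  k=4: m=40, d=1, a=80
d=1 and a=2a₀=80 at k=4, so the next step gives (m, d) = (40, 38) again — its k=1 value — and the period has length 4.

[40; 2, 8, 2, 80]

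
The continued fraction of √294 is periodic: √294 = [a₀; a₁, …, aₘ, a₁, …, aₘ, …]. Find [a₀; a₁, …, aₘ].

a₀ = ⌊√294⌋ = 17.
With m₀=0, d₀=1 and mₖ₊₁ = dₖaₖ − mₖ, dₖ₊₁ = (n − mₖ₊₁²)/dₖ, aₖ₊₁ = ⌊(a₀+mₖ₊₁)/dₖ₊₁⌋:
  k=1: m=17, d=5, a=6
  k=2: m=13, d=25, a=1
  k=3: m=12, d=6, a=4
  k=4: m=12, d=25, a=1
  k=5: m=13, d=5, a=6
  k=6: m=17, d=1, a=34
d=1 and a=2a₀=34 at k=6, so the next step gives (m, d) = (17, 5) again — its k=1 value — and the period has length 6.

[17; 6, 1, 4, 1, 6, 34]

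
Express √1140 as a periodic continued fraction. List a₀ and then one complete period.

[33; 1, 3, 4, 3, 1, 66]

a₀ = ⌊√1140⌋ = 33.
With m₀=0, d₀=1 and mₖ₊₁ = dₖaₖ − mₖ, dₖ₊₁ = (n − mₖ₊₁²)/dₖ, aₖ₊₁ = ⌊(a₀+mₖ₊₁)/dₖ₊₁⌋:
  k=1: m=33, d=51, a=1
  k=2: m=18, d=16, a=3
  k=3: m=30, d=15, a=4
  k=4: m=30, d=16, a=3
  k=5: m=18, d=51, a=1
  k=6: m=33, d=1, a=66
d=1 and a=2a₀=66 at k=6, so the next step gives (m, d) = (33, 51) again — its k=1 value — and the period has length 6.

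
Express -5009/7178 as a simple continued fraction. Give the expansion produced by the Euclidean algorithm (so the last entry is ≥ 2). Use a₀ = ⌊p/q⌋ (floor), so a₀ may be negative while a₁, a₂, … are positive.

-5009 = -1×7178 + 2169
7178 = 3×2169 + 671
2169 = 3×671 + 156
671 = 4×156 + 47
156 = 3×47 + 15
47 = 3×15 + 2
15 = 7×2 + 1
2 = 2×1 + 0  (stop)
So -5009/7178 = [-1; 3, 3, 4, 3, 3, 7, 2].

[-1; 3, 3, 4, 3, 3, 7, 2]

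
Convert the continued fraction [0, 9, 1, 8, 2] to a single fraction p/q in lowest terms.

Using pₖ = aₖpₖ₋₁ + pₖ₋₂ and qₖ = aₖqₖ₋₁ + qₖ₋₂:
  k=0: a=0, p=0, q=1
  k=1: a=9, p=1, q=9
  k=2: a=1, p=1, q=10
  k=3: a=8, p=9, q=89
  k=4: a=2, p=19, q=188

19/188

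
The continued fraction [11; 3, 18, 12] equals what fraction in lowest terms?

Fold from the inside: start with 12/1.
  18 + 1/12 = 217/12
  3 + 12/217 = 663/217
  11 + 217/663 = 7510/663

7510/663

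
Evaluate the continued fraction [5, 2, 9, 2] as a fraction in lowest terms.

219/40

Fold from the inside: start with 2/1.
  9 + 1/2 = 19/2
  2 + 2/19 = 40/19
  5 + 19/40 = 219/40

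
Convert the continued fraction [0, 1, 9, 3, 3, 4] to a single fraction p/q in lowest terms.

400/443

Using pₖ = aₖpₖ₋₁ + pₖ₋₂ and qₖ = aₖqₖ₋₁ + qₖ₋₂:
  k=0: a=0, p=0, q=1
  k=1: a=1, p=1, q=1
  k=2: a=9, p=9, q=10
  k=3: a=3, p=28, q=31
  k=4: a=3, p=93, q=103
  k=5: a=4, p=400, q=443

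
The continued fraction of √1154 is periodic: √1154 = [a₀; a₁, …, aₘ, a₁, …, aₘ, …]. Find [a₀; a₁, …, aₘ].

[33; 1, 32, 1, 66]

a₀ = ⌊√1154⌋ = 33.
With m₀=0, d₀=1 and mₖ₊₁ = dₖaₖ − mₖ, dₖ₊₁ = (n − mₖ₊₁²)/dₖ, aₖ₊₁ = ⌊(a₀+mₖ₊₁)/dₖ₊₁⌋:
  k=1: m=33, d=65, a=1
  k=2: m=32, d=2, a=32
  k=3: m=32, d=65, a=1
  k=4: m=33, d=1, a=66
d=1 and a=2a₀=66 at k=4, so the next step gives (m, d) = (33, 65) again — its k=1 value — and the period has length 4.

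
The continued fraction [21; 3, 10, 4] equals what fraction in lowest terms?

2708/127

Using pₖ = aₖpₖ₋₁ + pₖ₋₂ and qₖ = aₖqₖ₋₁ + qₖ₋₂:
  k=0: a=21, p=21, q=1
  k=1: a=3, p=64, q=3
  k=2: a=10, p=661, q=31
  k=3: a=4, p=2708, q=127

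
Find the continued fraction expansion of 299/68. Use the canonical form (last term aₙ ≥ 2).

299 = 4*68 + 27
68 = 2*27 + 14
27 = 1*14 + 13
14 = 1*13 + 1
13 = 13*1 + 0  (stop)
So 299/68 = [4; 2, 1, 1, 13].

[4; 2, 1, 1, 13]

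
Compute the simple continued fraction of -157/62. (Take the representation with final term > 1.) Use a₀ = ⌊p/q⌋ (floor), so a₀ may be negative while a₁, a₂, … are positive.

[-3; 2, 7, 4]

-157 = -3×62 + 29
62 = 2×29 + 4
29 = 7×4 + 1
4 = 4×1 + 0  (stop)
So -157/62 = [-3; 2, 7, 4].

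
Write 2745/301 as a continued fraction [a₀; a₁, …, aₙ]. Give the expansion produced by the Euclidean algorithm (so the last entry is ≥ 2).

2745 = 9*301 + 36
301 = 8*36 + 13
36 = 2*13 + 10
13 = 1*10 + 3
10 = 3*3 + 1
3 = 3*1 + 0  (stop)
So 2745/301 = [9; 8, 2, 1, 3, 3].

[9; 8, 2, 1, 3, 3]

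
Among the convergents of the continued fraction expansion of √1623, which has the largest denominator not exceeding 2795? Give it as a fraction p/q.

53017/1316

√1623 = [40; 3, 2, 26, 2, 3, 80, …] (period length 6).
Convergents:
  p_0/q_0 = 40/1
  p_1/q_1 = 121/3
  p_2/q_2 = 282/7
  p_3/q_3 = 7453/185
  p_4/q_4 = 15188/377
  p_5/q_5 = 53017/1316
  p_6/q_6 = 4256548/105657
q_5 = 1316 ≤ 2795 < 105657 = q_6, so the answer is 53017/1316.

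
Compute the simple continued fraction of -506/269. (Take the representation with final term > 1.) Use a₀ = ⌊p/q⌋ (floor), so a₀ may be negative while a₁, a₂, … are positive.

-506 = -2·269 + 32
269 = 8·32 + 13
32 = 2·13 + 6
13 = 2·6 + 1
6 = 6·1 + 0  (stop)
So -506/269 = [-2; 8, 2, 2, 6].

[-2; 8, 2, 2, 6]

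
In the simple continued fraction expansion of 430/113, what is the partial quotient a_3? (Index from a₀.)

430 = 3·113 + 91   →  a_0 = 3
113 = 1·91 + 22   →  a_1 = 1
91 = 4·22 + 3   →  a_2 = 4
22 = 7·3 + 1   →  a_3 = 7

7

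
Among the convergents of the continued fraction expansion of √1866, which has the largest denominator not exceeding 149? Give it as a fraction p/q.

√1866 = [43; 5, 14, 5, 86, …] (period length 4).
Convergents:
  p_0/q_0 = 43/1
  p_1/q_1 = 216/5
  p_2/q_2 = 3067/71
  p_3/q_3 = 15551/360
q_2 = 71 ≤ 149 < 360 = q_3, so the answer is 3067/71.

3067/71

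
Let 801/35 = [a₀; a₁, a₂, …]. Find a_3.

801 = 22·35 + 31   →  a_0 = 22
35 = 1·31 + 4   →  a_1 = 1
31 = 7·4 + 3   →  a_2 = 7
4 = 1·3 + 1   →  a_3 = 1

1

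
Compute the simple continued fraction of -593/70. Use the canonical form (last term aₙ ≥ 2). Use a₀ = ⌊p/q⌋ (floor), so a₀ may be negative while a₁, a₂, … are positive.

[-9; 1, 1, 8, 4]

-593 = -9×70 + 37
70 = 1×37 + 33
37 = 1×33 + 4
33 = 8×4 + 1
4 = 4×1 + 0  (stop)
So -593/70 = [-9; 1, 1, 8, 4].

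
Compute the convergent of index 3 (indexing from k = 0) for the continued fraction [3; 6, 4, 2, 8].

Using pₖ = aₖpₖ₋₁ + pₖ₋₂, qₖ = aₖqₖ₋₁ + qₖ₋₂ (with p₋₁=1, p₋₂=0, q₋₁=0, q₋₂=1):
  k=0: a=3, p=3, q=1
  k=1: a=6, p=19, q=6
  k=2: a=4, p=79, q=25
  k=3: a=2, p=177, q=56

177/56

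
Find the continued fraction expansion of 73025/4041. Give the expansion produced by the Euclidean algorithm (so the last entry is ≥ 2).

73025 = 18*4041 + 287
4041 = 14*287 + 23
287 = 12*23 + 11
23 = 2*11 + 1
11 = 11*1 + 0  (stop)
So 73025/4041 = [18; 14, 12, 2, 11].

[18; 14, 12, 2, 11]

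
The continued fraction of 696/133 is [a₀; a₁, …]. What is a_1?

696 = 5·133 + 31   →  a_0 = 5
133 = 4·31 + 9   →  a_1 = 4

4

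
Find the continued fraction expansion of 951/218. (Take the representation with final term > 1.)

[4; 2, 1, 3, 6, 3]

951 = 4·218 + 79
218 = 2·79 + 60
79 = 1·60 + 19
60 = 3·19 + 3
19 = 6·3 + 1
3 = 3·1 + 0  (stop)
So 951/218 = [4; 2, 1, 3, 6, 3].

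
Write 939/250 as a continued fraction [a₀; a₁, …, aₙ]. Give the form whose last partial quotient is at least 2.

939 = 3×250 + 189
250 = 1×189 + 61
189 = 3×61 + 6
61 = 10×6 + 1
6 = 6×1 + 0  (stop)
So 939/250 = [3; 1, 3, 10, 6].

[3; 1, 3, 10, 6]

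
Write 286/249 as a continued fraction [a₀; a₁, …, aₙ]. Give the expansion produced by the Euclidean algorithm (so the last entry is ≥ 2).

286 = 1×249 + 37
249 = 6×37 + 27
37 = 1×27 + 10
27 = 2×10 + 7
10 = 1×7 + 3
7 = 2×3 + 1
3 = 3×1 + 0  (stop)
So 286/249 = [1; 6, 1, 2, 1, 2, 3].

[1; 6, 1, 2, 1, 2, 3]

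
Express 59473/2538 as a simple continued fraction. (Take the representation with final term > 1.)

[23; 2, 3, 4, 3, 3, 2, 3]

59473 = 23×2538 + 1099
2538 = 2×1099 + 340
1099 = 3×340 + 79
340 = 4×79 + 24
79 = 3×24 + 7
24 = 3×7 + 3
7 = 2×3 + 1
3 = 3×1 + 0  (stop)
So 59473/2538 = [23; 2, 3, 4, 3, 3, 2, 3].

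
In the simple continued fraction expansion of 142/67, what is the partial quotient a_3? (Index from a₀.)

1

142 = 2·67 + 8   →  a_0 = 2
67 = 8·8 + 3   →  a_1 = 8
8 = 2·3 + 2   →  a_2 = 2
3 = 1·2 + 1   →  a_3 = 1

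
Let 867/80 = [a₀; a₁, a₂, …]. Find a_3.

867 = 10·80 + 67   →  a_0 = 10
80 = 1·67 + 13   →  a_1 = 1
67 = 5·13 + 2   →  a_2 = 5
13 = 6·2 + 1   →  a_3 = 6

6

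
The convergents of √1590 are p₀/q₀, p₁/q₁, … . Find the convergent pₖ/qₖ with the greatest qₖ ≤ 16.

319/8

√1590 = [39; 1, 6, 1, 78, …] (period length 4).
Convergents:
  p_0/q_0 = 39/1
  p_1/q_1 = 40/1
  p_2/q_2 = 279/7
  p_3/q_3 = 319/8
  p_4/q_4 = 25161/631
q_3 = 8 ≤ 16 < 631 = q_4, so the answer is 319/8.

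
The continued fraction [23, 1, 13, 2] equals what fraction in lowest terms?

694/29

Using pₖ = aₖpₖ₋₁ + pₖ₋₂ and qₖ = aₖqₖ₋₁ + qₖ₋₂:
  k=0: a=23, p=23, q=1
  k=1: a=1, p=24, q=1
  k=2: a=13, p=335, q=14
  k=3: a=2, p=694, q=29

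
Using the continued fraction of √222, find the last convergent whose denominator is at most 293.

4306/289

√222 = [14; 1, 8, 1, 28, …] (period length 4).
Convergents:
  p_0/q_0 = 14/1
  p_1/q_1 = 15/1
  p_2/q_2 = 134/9
  p_3/q_3 = 149/10
  p_4/q_4 = 4306/289
  p_5/q_5 = 4455/299
q_4 = 289 ≤ 293 < 299 = q_5, so the answer is 4306/289.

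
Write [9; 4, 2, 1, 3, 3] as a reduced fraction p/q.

1449/157

Fold from the inside: start with 3/1.
  3 + 1/3 = 10/3
  1 + 3/10 = 13/10
  2 + 10/13 = 36/13
  4 + 13/36 = 157/36
  9 + 36/157 = 1449/157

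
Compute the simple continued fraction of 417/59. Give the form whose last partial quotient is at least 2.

417 = 7*59 + 4
59 = 14*4 + 3
4 = 1*3 + 1
3 = 3*1 + 0  (stop)
So 417/59 = [7; 14, 1, 3].

[7; 14, 1, 3]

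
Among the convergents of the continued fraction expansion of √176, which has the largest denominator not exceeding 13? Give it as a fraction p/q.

√176 = [13; 3, 1, 3, 26, …] (period length 4).
Convergents:
  p_0/q_0 = 13/1
  p_1/q_1 = 40/3
  p_2/q_2 = 53/4
  p_3/q_3 = 199/15
q_2 = 4 ≤ 13 < 15 = q_3, so the answer is 53/4.

53/4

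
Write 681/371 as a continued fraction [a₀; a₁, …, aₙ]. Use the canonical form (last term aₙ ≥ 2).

681 = 1·371 + 310
371 = 1·310 + 61
310 = 5·61 + 5
61 = 12·5 + 1
5 = 5·1 + 0  (stop)
So 681/371 = [1; 1, 5, 12, 5].

[1; 1, 5, 12, 5]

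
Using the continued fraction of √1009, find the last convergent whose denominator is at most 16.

413/13

√1009 = [31; 1, 3, 3, 1, 62, …] (period length 5).
Convergents:
  p_0/q_0 = 31/1
  p_1/q_1 = 32/1
  p_2/q_2 = 127/4
  p_3/q_3 = 413/13
  p_4/q_4 = 540/17
q_3 = 13 ≤ 16 < 17 = q_4, so the answer is 413/13.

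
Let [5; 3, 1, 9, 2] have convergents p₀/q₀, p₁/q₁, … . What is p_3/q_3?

Using pₖ = aₖpₖ₋₁ + pₖ₋₂, qₖ = aₖqₖ₋₁ + qₖ₋₂ (with p₋₁=1, p₋₂=0, q₋₁=0, q₋₂=1):
  k=0: a=5, p=5, q=1
  k=1: a=3, p=16, q=3
  k=2: a=1, p=21, q=4
  k=3: a=9, p=205, q=39

205/39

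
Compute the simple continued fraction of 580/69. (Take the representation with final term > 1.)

[8; 2, 2, 6, 2]

580 = 8·69 + 28
69 = 2·28 + 13
28 = 2·13 + 2
13 = 6·2 + 1
2 = 2·1 + 0  (stop)
So 580/69 = [8; 2, 2, 6, 2].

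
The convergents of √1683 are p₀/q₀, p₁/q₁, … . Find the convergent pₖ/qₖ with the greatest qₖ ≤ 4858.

√1683 = [41; 41, 82, …] (period length 2).
Convergents:
  p_0/q_0 = 41/1
  p_1/q_1 = 1682/41
  p_2/q_2 = 137965/3363
  p_3/q_3 = 5658247/137924
q_2 = 3363 ≤ 4858 < 137924 = q_3, so the answer is 137965/3363.

137965/3363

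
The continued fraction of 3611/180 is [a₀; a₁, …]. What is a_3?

1

3611 = 20·180 + 11   →  a_0 = 20
180 = 16·11 + 4   →  a_1 = 16
11 = 2·4 + 3   →  a_2 = 2
4 = 1·3 + 1   →  a_3 = 1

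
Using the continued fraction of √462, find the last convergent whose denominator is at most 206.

√462 = [21; 2, 42, …] (period length 2).
Convergents:
  p_0/q_0 = 21/1
  p_1/q_1 = 43/2
  p_2/q_2 = 1827/85
  p_3/q_3 = 3697/172
  p_4/q_4 = 157101/7309
q_3 = 172 ≤ 206 < 7309 = q_4, so the answer is 3697/172.

3697/172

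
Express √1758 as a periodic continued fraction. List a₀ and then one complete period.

[41; 1, 12, 1, 82]

a₀ = ⌊√1758⌋ = 41.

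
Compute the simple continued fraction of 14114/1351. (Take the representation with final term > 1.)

[10; 2, 4, 4, 2, 7, 2]

14114 = 10·1351 + 604
1351 = 2·604 + 143
604 = 4·143 + 32
143 = 4·32 + 15
32 = 2·15 + 2
15 = 7·2 + 1
2 = 2·1 + 0  (stop)
So 14114/1351 = [10; 2, 4, 4, 2, 7, 2].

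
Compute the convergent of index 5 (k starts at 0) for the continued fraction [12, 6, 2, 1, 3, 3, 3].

Using pₖ = aₖpₖ₋₁ + pₖ₋₂, qₖ = aₖqₖ₋₁ + qₖ₋₂ (with p₋₁=1, p₋₂=0, q₋₁=0, q₋₂=1):
  k=0: a=12, p=12, q=1
  k=1: a=6, p=73, q=6
  k=2: a=2, p=158, q=13
  k=3: a=1, p=231, q=19
  k=4: a=3, p=851, q=70
  k=5: a=3, p=2784, q=229

2784/229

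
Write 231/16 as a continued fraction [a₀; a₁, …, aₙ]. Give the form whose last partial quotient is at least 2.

231 = 14*16 + 7
16 = 2*7 + 2
7 = 3*2 + 1
2 = 2*1 + 0  (stop)
So 231/16 = [14; 2, 3, 2].

[14; 2, 3, 2]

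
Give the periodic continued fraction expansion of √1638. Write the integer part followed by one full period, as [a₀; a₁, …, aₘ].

[40; 2, 8, 2, 80]

a₀ = ⌊√1638⌋ = 40.
With m₀=0, d₀=1 and mₖ₊₁ = dₖaₖ − mₖ, dₖ₊₁ = (n − mₖ₊₁²)/dₖ, aₖ₊₁ = ⌊(a₀+mₖ₊₁)/dₖ₊₁⌋:
  k=1: m=40, d=38, a=2
  k=2: m=36, d=9, a=8
  k=3: m=36, d=38, a=2
  k=4: m=40, d=1, a=80
d=1 and a=2a₀=80 at k=4, so the next step gives (m, d) = (40, 38) again — its k=1 value — and the period has length 4.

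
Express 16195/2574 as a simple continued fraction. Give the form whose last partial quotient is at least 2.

16195 = 6×2574 + 751
2574 = 3×751 + 321
751 = 2×321 + 109
321 = 2×109 + 103
109 = 1×103 + 6
103 = 17×6 + 1
6 = 6×1 + 0  (stop)
So 16195/2574 = [6; 3, 2, 2, 1, 17, 6].

[6; 3, 2, 2, 1, 17, 6]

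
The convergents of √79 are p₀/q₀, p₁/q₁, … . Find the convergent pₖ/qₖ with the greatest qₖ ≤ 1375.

11368/1279

√79 = [8; 1, 7, 1, 16, …] (period length 4).
Convergents:
  p_0/q_0 = 8/1
  p_1/q_1 = 9/1
  p_2/q_2 = 71/8
  p_3/q_3 = 80/9
  p_4/q_4 = 1351/152
  p_5/q_5 = 1431/161
  p_6/q_6 = 11368/1279
  p_7/q_7 = 12799/1440
q_6 = 1279 ≤ 1375 < 1440 = q_7, so the answer is 11368/1279.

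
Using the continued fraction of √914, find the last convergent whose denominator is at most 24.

√914 = [30; 4, 3, 3, 4, 60, …] (period length 5).
Convergents:
  p_0/q_0 = 30/1
  p_1/q_1 = 121/4
  p_2/q_2 = 393/13
  p_3/q_3 = 1300/43
q_2 = 13 ≤ 24 < 43 = q_3, so the answer is 393/13.

393/13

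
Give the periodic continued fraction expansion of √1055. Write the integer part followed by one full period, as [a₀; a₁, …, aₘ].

a₀ = ⌊√1055⌋ = 32.
With m₀=0, d₀=1 and mₖ₊₁ = dₖaₖ − mₖ, dₖ₊₁ = (n − mₖ₊₁²)/dₖ, aₖ₊₁ = ⌊(a₀+mₖ₊₁)/dₖ₊₁⌋:
  k=1: m=32, d=31, a=2
  k=2: m=30, d=5, a=12
  k=3: m=30, d=31, a=2
  k=4: m=32, d=1, a=64
d=1 and a=2a₀=64 at k=4, so the next step gives (m, d) = (32, 31) again — its k=1 value — and the period has length 4.

[32; 2, 12, 2, 64]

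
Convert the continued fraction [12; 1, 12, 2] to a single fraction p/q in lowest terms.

Using pₖ = aₖpₖ₋₁ + pₖ₋₂ and qₖ = aₖqₖ₋₁ + qₖ₋₂:
  k=0: a=12, p=12, q=1
  k=1: a=1, p=13, q=1
  k=2: a=12, p=168, q=13
  k=3: a=2, p=349, q=27

349/27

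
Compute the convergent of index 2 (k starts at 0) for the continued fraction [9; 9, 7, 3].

Using pₖ = aₖpₖ₋₁ + pₖ₋₂, qₖ = aₖqₖ₋₁ + qₖ₋₂ (with p₋₁=1, p₋₂=0, q₋₁=0, q₋₂=1):
  k=0: a=9, p=9, q=1
  k=1: a=9, p=82, q=9
  k=2: a=7, p=583, q=64

583/64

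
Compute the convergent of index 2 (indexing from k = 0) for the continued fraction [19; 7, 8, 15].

1091/57

Using pₖ = aₖpₖ₋₁ + pₖ₋₂, qₖ = aₖqₖ₋₁ + qₖ₋₂ (with p₋₁=1, p₋₂=0, q₋₁=0, q₋₂=1):
  k=0: a=19, p=19, q=1
  k=1: a=7, p=134, q=7
  k=2: a=8, p=1091, q=57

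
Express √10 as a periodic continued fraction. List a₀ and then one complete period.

[3; 6]

a₀ = ⌊√10⌋ = 3.
With m₀=0, d₀=1 and mₖ₊₁ = dₖaₖ − mₖ, dₖ₊₁ = (n − mₖ₊₁²)/dₖ, aₖ₊₁ = ⌊(a₀+mₖ₊₁)/dₖ₊₁⌋:
  k=1: m=3, d=1, a=6
d=1 and a=2a₀=6 at k=1, so the next step gives (m, d) = (3, 1) again — its k=1 value — and the period has length 1.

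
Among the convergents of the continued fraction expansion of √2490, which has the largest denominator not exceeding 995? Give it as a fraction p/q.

49351/989

√2490 = [49; 1, 8, 1, 98, …] (period length 4).
Convergents:
  p_0/q_0 = 49/1
  p_1/q_1 = 50/1
  p_2/q_2 = 449/9
  p_3/q_3 = 499/10
  p_4/q_4 = 49351/989
  p_5/q_5 = 49850/999
q_4 = 989 ≤ 995 < 999 = q_5, so the answer is 49351/989.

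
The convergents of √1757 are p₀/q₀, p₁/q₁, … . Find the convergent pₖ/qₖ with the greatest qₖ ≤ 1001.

√1757 = [41; 1, 10, 1, 82, …] (period length 4).
Convergents:
  p_0/q_0 = 41/1
  p_1/q_1 = 42/1
  p_2/q_2 = 461/11
  p_3/q_3 = 503/12
  p_4/q_4 = 41707/995
  p_5/q_5 = 42210/1007
q_4 = 995 ≤ 1001 < 1007 = q_5, so the answer is 41707/995.

41707/995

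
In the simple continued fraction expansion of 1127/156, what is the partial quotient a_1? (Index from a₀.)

1127 = 7·156 + 35   →  a_0 = 7
156 = 4·35 + 16   →  a_1 = 4

4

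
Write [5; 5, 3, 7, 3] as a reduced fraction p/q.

1904/367

Using pₖ = aₖpₖ₋₁ + pₖ₋₂ and qₖ = aₖqₖ₋₁ + qₖ₋₂:
  k=0: a=5, p=5, q=1
  k=1: a=5, p=26, q=5
  k=2: a=3, p=83, q=16
  k=3: a=7, p=607, q=117
  k=4: a=3, p=1904, q=367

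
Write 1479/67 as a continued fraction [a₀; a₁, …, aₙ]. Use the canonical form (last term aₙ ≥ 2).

1479 = 22·67 + 5
67 = 13·5 + 2
5 = 2·2 + 1
2 = 2·1 + 0  (stop)
So 1479/67 = [22; 13, 2, 2].

[22; 13, 2, 2]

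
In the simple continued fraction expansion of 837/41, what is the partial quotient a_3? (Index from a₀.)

2

837 = 20·41 + 17   →  a_0 = 20
41 = 2·17 + 7   →  a_1 = 2
17 = 2·7 + 3   →  a_2 = 2
7 = 2·3 + 1   →  a_3 = 2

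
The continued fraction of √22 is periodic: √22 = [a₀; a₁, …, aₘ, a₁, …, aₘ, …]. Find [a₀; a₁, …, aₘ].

a₀ = ⌊√22⌋ = 4.
With m₀=0, d₀=1 and mₖ₊₁ = dₖaₖ − mₖ, dₖ₊₁ = (n − mₖ₊₁²)/dₖ, aₖ₊₁ = ⌊(a₀+mₖ₊₁)/dₖ₊₁⌋:
  k=1: m=4, d=6, a=1
  k=2: m=2, d=3, a=2
  k=3: m=4, d=2, a=4
  k=4: m=4, d=3, a=2
  k=5: m=2, d=6, a=1
  k=6: m=4, d=1, a=8
d=1 and a=2a₀=8 at k=6, so the next step gives (m, d) = (4, 6) again — its k=1 value — and the period has length 6.

[4; 1, 2, 4, 2, 1, 8]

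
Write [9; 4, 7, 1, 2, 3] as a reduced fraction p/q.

Fold from the inside: start with 3/1.
  2 + 1/3 = 7/3
  1 + 3/7 = 10/7
  7 + 7/10 = 77/10
  4 + 10/77 = 318/77
  9 + 77/318 = 2939/318

2939/318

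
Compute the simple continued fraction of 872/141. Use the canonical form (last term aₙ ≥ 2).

[6; 5, 2, 2, 1, 3]

872 = 6·141 + 26
141 = 5·26 + 11
26 = 2·11 + 4
11 = 2·4 + 3
4 = 1·3 + 1
3 = 3·1 + 0  (stop)
So 872/141 = [6; 5, 2, 2, 1, 3].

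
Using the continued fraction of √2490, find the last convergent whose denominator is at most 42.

499/10

√2490 = [49; 1, 8, 1, 98, …] (period length 4).
Convergents:
  p_0/q_0 = 49/1
  p_1/q_1 = 50/1
  p_2/q_2 = 449/9
  p_3/q_3 = 499/10
  p_4/q_4 = 49351/989
q_3 = 10 ≤ 42 < 989 = q_4, so the answer is 499/10.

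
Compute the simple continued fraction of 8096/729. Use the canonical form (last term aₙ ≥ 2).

8096 = 11*729 + 77
729 = 9*77 + 36
77 = 2*36 + 5
36 = 7*5 + 1
5 = 5*1 + 0  (stop)
So 8096/729 = [11; 9, 2, 7, 5].

[11; 9, 2, 7, 5]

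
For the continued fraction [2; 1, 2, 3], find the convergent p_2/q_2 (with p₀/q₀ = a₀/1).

Using pₖ = aₖpₖ₋₁ + pₖ₋₂, qₖ = aₖqₖ₋₁ + qₖ₋₂ (with p₋₁=1, p₋₂=0, q₋₁=0, q₋₂=1):
  k=0: a=2, p=2, q=1
  k=1: a=1, p=3, q=1
  k=2: a=2, p=8, q=3

8/3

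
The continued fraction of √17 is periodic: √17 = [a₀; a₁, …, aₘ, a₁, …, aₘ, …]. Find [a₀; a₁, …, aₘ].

a₀ = ⌊√17⌋ = 4.

[4; 8]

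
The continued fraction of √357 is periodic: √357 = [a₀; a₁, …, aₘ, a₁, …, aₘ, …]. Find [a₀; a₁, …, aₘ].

a₀ = ⌊√357⌋ = 18.
With m₀=0, d₀=1 and mₖ₊₁ = dₖaₖ − mₖ, dₖ₊₁ = (n − mₖ₊₁²)/dₖ, aₖ₊₁ = ⌊(a₀+mₖ₊₁)/dₖ₊₁⌋:
  k=1: m=18, d=33, a=1
  k=2: m=15, d=4, a=8
  k=3: m=17, d=17, a=2
  k=4: m=17, d=4, a=8
  k=5: m=15, d=33, a=1
  k=6: m=18, d=1, a=36
d=1 and a=2a₀=36 at k=6, so the next step gives (m, d) = (18, 33) again — its k=1 value — and the period has length 6.

[18; 1, 8, 2, 8, 1, 36]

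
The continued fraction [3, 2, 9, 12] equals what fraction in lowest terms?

Fold from the inside: start with 12/1.
  9 + 1/12 = 109/12
  2 + 12/109 = 230/109
  3 + 109/230 = 799/230

799/230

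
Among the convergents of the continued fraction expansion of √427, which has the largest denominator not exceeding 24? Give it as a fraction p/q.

√427 = [20; 1, 1, 1, 40, …] (period length 4).
Convergents:
  p_0/q_0 = 20/1
  p_1/q_1 = 21/1
  p_2/q_2 = 41/2
  p_3/q_3 = 62/3
  p_4/q_4 = 2521/122
q_3 = 3 ≤ 24 < 122 = q_4, so the answer is 62/3.

62/3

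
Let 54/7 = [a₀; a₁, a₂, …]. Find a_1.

54 = 7·7 + 5   →  a_0 = 7
7 = 1·5 + 2   →  a_1 = 1

1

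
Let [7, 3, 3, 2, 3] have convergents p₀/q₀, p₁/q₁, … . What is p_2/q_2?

Using pₖ = aₖpₖ₋₁ + pₖ₋₂, qₖ = aₖqₖ₋₁ + qₖ₋₂ (with p₋₁=1, p₋₂=0, q₋₁=0, q₋₂=1):
  k=0: a=7, p=7, q=1
  k=1: a=3, p=22, q=3
  k=2: a=3, p=73, q=10

73/10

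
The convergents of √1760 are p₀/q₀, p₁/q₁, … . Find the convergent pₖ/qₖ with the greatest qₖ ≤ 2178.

73962/1763

√1760 = [41; 1, 19, 1, 82, …] (period length 4).
Convergents:
  p_0/q_0 = 41/1
  p_1/q_1 = 42/1
  p_2/q_2 = 839/20
  p_3/q_3 = 881/21
  p_4/q_4 = 73081/1742
  p_5/q_5 = 73962/1763
  p_6/q_6 = 1478359/35239
q_5 = 1763 ≤ 2178 < 35239 = q_6, so the answer is 73962/1763.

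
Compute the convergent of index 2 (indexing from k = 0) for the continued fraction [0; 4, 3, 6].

3/13

Using pₖ = aₖpₖ₋₁ + pₖ₋₂, qₖ = aₖqₖ₋₁ + qₖ₋₂ (with p₋₁=1, p₋₂=0, q₋₁=0, q₋₂=1):
  k=0: a=0, p=0, q=1
  k=1: a=4, p=1, q=4
  k=2: a=3, p=3, q=13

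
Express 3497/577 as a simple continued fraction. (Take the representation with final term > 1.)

[6; 16, 2, 17]

3497 = 6*577 + 35
577 = 16*35 + 17
35 = 2*17 + 1
17 = 17*1 + 0  (stop)
So 3497/577 = [6; 16, 2, 17].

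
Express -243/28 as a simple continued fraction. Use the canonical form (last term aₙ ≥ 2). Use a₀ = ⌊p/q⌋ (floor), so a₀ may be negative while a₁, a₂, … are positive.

-243 = -9×28 + 9
28 = 3×9 + 1
9 = 9×1 + 0  (stop)
So -243/28 = [-9; 3, 9].

[-9; 3, 9]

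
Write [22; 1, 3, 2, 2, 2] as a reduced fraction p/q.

1207/53

Fold from the inside: start with 2/1.
  2 + 1/2 = 5/2
  2 + 2/5 = 12/5
  3 + 5/12 = 41/12
  1 + 12/41 = 53/41
  22 + 41/53 = 1207/53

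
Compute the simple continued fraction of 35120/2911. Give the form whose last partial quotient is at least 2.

[12; 15, 2, 15, 6]

35120 = 12×2911 + 188
2911 = 15×188 + 91
188 = 2×91 + 6
91 = 15×6 + 1
6 = 6×1 + 0  (stop)
So 35120/2911 = [12; 15, 2, 15, 6].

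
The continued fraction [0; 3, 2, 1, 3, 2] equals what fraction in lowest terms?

Fold from the inside: start with 2/1.
  3 + 1/2 = 7/2
  1 + 2/7 = 9/7
  2 + 7/9 = 25/9
  3 + 9/25 = 84/25
  0 + 25/84 = 25/84

25/84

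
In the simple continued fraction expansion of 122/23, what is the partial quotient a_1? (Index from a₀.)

3

122 = 5·23 + 7   →  a_0 = 5
23 = 3·7 + 2   →  a_1 = 3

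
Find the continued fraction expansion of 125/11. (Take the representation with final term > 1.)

125 = 11*11 + 4
11 = 2*4 + 3
4 = 1*3 + 1
3 = 3*1 + 0  (stop)
So 125/11 = [11; 2, 1, 3].

[11; 2, 1, 3]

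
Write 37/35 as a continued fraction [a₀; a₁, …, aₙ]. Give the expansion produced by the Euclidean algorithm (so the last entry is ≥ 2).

[1; 17, 2]

37 = 1*35 + 2
35 = 17*2 + 1
2 = 2*1 + 0  (stop)
So 37/35 = [1; 17, 2].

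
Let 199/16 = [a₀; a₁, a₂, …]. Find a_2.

199 = 12·16 + 7   →  a_0 = 12
16 = 2·7 + 2   →  a_1 = 2
7 = 3·2 + 1   →  a_2 = 3

3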